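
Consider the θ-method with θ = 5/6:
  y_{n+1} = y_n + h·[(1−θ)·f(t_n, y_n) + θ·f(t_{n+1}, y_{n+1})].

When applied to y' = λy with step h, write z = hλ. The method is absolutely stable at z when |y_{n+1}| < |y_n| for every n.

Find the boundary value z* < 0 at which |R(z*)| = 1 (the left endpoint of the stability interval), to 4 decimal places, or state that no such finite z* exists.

With y'=λy (z=hλ):
  y_{n+1} = y_n + z·[1/6·y_n + 5/6·y_{n+1}] ⇒ (1 − 5/6z)y_{n+1} = (1 + 1/6z)y_n
  R(z) = (1 + 1/6z)/(1 − 5/6z).

Solve |R(x)|<1 on ℝ⁻.
x=-1.08: |R|=0.4316
x=-2: |R|=0.2500
x=-10: |R|=0.0714
x=-100: |R|=0.1858
θ=5/6≥1/2 ⇒ |1+1/6x|<|1−5/6x| ∀x<0 ⇒ stable on all of ℝ⁻.

interval (−∞, 0).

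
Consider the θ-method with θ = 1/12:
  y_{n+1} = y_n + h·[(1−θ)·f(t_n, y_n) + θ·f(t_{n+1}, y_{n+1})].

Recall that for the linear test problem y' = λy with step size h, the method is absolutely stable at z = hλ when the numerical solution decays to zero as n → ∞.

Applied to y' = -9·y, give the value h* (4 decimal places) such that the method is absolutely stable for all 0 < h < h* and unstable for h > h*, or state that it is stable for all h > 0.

With y'=λy (z=hλ):
  y_{n+1} = y_n + z·[11/12·y_n + 1/12·y_{n+1}] ⇒ (1 − 1/12z)y_{n+1} = (1 + 11/12z)y_n
  R(z) = (1 + 11/12z)/(1 − 1/12z).

Need |R(x)|<1, x<0.
x=-0.93: |R|=0.1369
R=−1: 1+11/12x = −1+1/12x ⇒ -5/6x=2 ⇒ x=2/(-5/6)=-2.4000
Confirm numerically:
  x=-2.079: |R|=0.77200 <1
  x=-1.879: |R|=0.62461 <1
  x=-1.432: |R|=0.27933 <1
  x=-2.987: |R|=1.39167 >1
  x=-2.719: |R|=1.21673 >1
  x=-2.560: |R|=1.10989 >1
Interval (-2.4000, 0).

(-2.4000,0); λ=-9 ⇒ h* = (12/5)/9 = 0.2667.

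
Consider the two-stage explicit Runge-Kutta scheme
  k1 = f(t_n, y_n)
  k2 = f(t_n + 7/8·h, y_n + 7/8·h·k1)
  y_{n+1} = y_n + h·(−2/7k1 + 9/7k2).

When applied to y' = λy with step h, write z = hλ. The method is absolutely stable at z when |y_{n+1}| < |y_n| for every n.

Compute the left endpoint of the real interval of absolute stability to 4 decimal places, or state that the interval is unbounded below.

left endpoint -0.8889.

Test eqn y'=λy, z=hλ:
  k1=λy_n ⇒ h·k1=z·y_n;  k2=λ(1+7/8z)y_n ⇒ h·k2=z(1+7/8z)y_n
  y_{n+1}/y_n = 1 − 2/7z + 9/7z(1+7/8z) = 1 + z + 9/8z²
  R(z) = 1 + z + 9/8z².

Solve |R(x)|<1 on ℝ⁻.
x=-0.96: |R|=1.0768
R=1: x+9/8x²=0 ⇒ x=−8/9=-0.8889; min R=1−1/(4·9/8)=0.7778>−1
Confirm numerically:
  x=-0.861: |R|=0.97299 <1
  x=-0.856: |R|=0.96833 <1
  x=-0.532: |R|=0.78640 <1
  x=-1.425: |R|=1.85945 >1
  x=-1.001: |R|=1.12625 >1
So |R|<1 on (-0.8889, 0).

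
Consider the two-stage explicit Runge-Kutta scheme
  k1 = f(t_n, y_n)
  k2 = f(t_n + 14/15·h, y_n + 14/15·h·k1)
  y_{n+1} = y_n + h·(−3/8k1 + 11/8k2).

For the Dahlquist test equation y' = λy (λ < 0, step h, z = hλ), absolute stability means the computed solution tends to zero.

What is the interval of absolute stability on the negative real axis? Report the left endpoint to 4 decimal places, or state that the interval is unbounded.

z∈(-0.7792,0).

Test eqn y'=λy, z=hλ:
  k1=λy_n ⇒ h·k1=z·y_n;  k2=λ(1+14/15z)y_n ⇒ h·k2=z(1+14/15z)y_n
  y_{n+1}/y_n = 1 − 3/8z + 11/8z(1+14/15z) = 1 + z + 77/60z²
  so R(z) = 1 + z + 77/60z².

Find x<0 with |R(x)|<1.
x=-1.58: |R|=2.6237
R=1: x+77/60x²=0 ⇒ x=−60/77=-0.7792; min R=1−1/(4·77/60)=0.8052>−1
Confirm numerically:
  x=-0.612: |R|=0.86866 <1
  x=-0.591: |R|=0.85724 <1
  x=-0.330: |R|=0.80976 <1
  x=-1.379: |R|=2.06144 >1
  x=-1.030: |R|=1.33149 >1
So |R|<1 on (-0.7792, 0).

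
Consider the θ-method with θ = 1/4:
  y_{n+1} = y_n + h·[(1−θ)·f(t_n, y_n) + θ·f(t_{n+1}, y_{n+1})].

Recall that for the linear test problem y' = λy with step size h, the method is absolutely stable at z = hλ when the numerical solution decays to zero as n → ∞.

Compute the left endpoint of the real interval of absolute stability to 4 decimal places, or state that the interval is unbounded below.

On y'=λy, z=hλ:
  y_{n+1} = y_n + z·[3/4·y_n + 1/4·y_{n+1}] ⇒ (1 − 1/4z)y_{n+1} = (1 + 3/4z)y_n
  ⇒ R(z) = (1 + 3/4z)/(1 − 1/4z).

Find x<0 with |R(x)|<1.
x=-0.82: |R|=0.3195
R=−1: 1+3/4x = −1+1/4x ⇒ -1/2x=2 ⇒ x=2/(-1/2)=-4.0000
Confirm numerically:
  x=-3.342: |R|=0.82076 <1
  x=-2.691: |R|=0.60873 <1
  x=-1.716: |R|=0.20084 <1
  x=-4.363: |R|=1.08681 >1
  x=-4.119: |R|=1.02931 >1
Stable set (-4.0000, 0).

z* = -4.0000.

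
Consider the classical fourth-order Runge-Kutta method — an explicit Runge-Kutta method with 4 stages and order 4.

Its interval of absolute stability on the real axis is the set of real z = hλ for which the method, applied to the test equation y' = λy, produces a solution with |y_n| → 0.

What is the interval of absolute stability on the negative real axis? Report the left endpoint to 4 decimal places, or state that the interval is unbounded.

(-2.7853, 0).

Test eqn y'=λy, z=hλ:
  order 4, 4-stage ⇒ R(z)=1+z+z^2/2+z^3/6+z^4/24
  (e.g. R(-0.88)=0.41861, |R|=0.41861)

Boundary: |R(x)|=1, x<0.
x=-0.88: |R|=0.4186
|R(-2.61)|=0.7663 |R(-0.8)|=0.4517 |R(-0.59)|=0.5549
Bisect:
  x_lo=-3.2069 |R|=1.8454  x_hi=-0.3881 |R|=0.6784
  mid=-1.79749 |R|=0.28502 →hi
  mid=-2.50220 |R|=0.65060 →hi
  mid=-2.85455 |R|=1.10954 →lo
  mid=-2.67838 |R|=0.85041 →hi
  mid=-2.76647 |R|=0.97198 →hi
  mid=-2.81051 |R|=1.03869 →lo
  mid=-2.78849 |R|=1.00483 →lo
  ...
  [-2.78539,-2.78522] ⇒ x*=-2.7853
Interval (-2.7853, 0).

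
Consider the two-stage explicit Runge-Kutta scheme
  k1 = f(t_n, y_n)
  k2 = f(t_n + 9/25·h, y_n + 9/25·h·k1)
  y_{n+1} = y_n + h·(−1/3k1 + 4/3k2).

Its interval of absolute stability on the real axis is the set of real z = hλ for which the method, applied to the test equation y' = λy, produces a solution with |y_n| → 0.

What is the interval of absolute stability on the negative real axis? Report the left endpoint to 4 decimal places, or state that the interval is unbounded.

On y'=λy, z=hλ:
  k1=λy_n ⇒ h·k1=z·y_n;  k2=λ(1+9/25z)y_n ⇒ h·k2=z(1+9/25z)y_n
  y_{n+1}/y_n = 1 − 1/3z + 4/3z(1+9/25z) = 1 + z + 12/25z²
  Hence R(z) = 1 + z + 12/25z².

Boundary: |R(x)|=1, x<0.
x=-1.23: |R|=0.4962
R=1: x+12/25x²=0 ⇒ x=−25/12=-2.0833; min R=1−1/(4·12/25)=0.4792>−1
Confirm numerically:
  x=-1.293: |R|=0.50949 <1
  x=-1.256: |R|=0.50122 <1
  x=-1.223: |R|=0.49495 <1
  x=-2.608: |R|=1.65680 >1
  x=-2.466: |R|=1.45295 >1
Interval (-2.0833, 0).

(-2.0833, 0).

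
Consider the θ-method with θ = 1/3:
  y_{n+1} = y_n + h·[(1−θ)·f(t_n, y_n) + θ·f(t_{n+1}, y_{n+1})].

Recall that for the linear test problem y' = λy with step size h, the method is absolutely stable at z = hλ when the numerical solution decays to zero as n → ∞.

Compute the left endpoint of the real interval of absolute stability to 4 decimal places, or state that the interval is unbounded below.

left endpoint -6.0000.

On y'=λy, z=hλ:
  y_{n+1} = y_n + z·[2/3·y_n + 1/3·y_{n+1}] ⇒ (1 − 1/3z)y_{n+1} = (1 + 2/3z)y_n
  Hence R(z) = (1 + 2/3z)/(1 − 1/3z).

Find x<0 with |R(x)|<1.
x=-1.5: |R|=0.0000
R=−1: 1+2/3x = −1+1/3x ⇒ -1/3x=2 ⇒ x=2/(-1/3)=-6.0000
Confirm numerically:
  x=-4.112: |R|=0.73453 <1
  x=-3.873: |R|=0.69053 <1
  x=-3.333: |R|=0.57887 <1
  x=-3.012: |R|=0.50299 <1
  x=-6.460: |R|=1.04863 >1
  x=-6.258: |R|=1.02787 >1
  x=-6.242: |R|=1.02618 >1
So |R|<1 on (-6.0000, 0).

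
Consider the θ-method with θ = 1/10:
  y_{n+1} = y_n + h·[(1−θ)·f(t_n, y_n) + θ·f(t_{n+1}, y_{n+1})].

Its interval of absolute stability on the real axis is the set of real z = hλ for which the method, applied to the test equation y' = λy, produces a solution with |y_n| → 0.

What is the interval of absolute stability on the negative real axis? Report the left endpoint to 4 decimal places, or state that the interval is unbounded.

(-2.5000, 0).

Test eqn y'=λy, z=hλ:
  y_{n+1} = y_n + z·[9/10·y_n + 1/10·y_{n+1}] ⇒ (1 − 1/10z)y_{n+1} = (1 + 9/10z)y_n
  Hence R(z) = (1 + 9/10z)/(1 − 1/10z).

Find x<0 with |R(x)|<1.
x=-1.58: |R|=0.3644
R=−1: 1+9/10x = −1+1/10x ⇒ -4/5x=2 ⇒ x=2/(-4/5)=-2.5000
Confirm numerically:
  x=-2.398: |R|=0.93418 <1
  x=-2.338: |R|=0.89496 <1
  x=-2.045: |R|=0.69780 <1
  x=-1.919: |R|=0.61003 <1
  x=-3.079: |R|=1.35416 >1
  x=-2.724: |R|=1.14084 >1
  x=-2.672: |R|=1.10859 >1
So |R|<1 on (-2.5000, 0).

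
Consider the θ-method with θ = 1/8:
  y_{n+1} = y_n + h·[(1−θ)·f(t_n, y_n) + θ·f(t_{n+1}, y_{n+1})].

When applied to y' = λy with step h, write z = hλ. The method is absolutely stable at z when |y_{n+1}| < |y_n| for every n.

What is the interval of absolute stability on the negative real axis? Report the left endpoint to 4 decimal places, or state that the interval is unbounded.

On y'=λy, z=hλ:
  y_{n+1} = y_n + z·[7/8·y_n + 1/8·y_{n+1}] ⇒ (1 − 1/8z)y_{n+1} = (1 + 7/8z)y_n
  R(z) = (1 + 7/8z)/(1 − 1/8z).

Need |R(x)|<1, x<0.
x=-1.24: |R|=0.0736
R=−1: 1+7/8x = −1+1/8x ⇒ -3/4x=2 ⇒ x=2/(-3/4)=-2.6667
Confirm numerically:
  x=-1.930: |R|=0.55488 <1
  x=-1.831: |R|=0.48998 <1
  x=-1.659: |R|=0.37406 <1
  x=-1.211: |R|=0.05179 <1
  x=-2.821: |R|=1.08557 >1
  x=-2.757: |R|=1.05039 >1
Interval (-2.6667, 0).

(-2.6667, 0).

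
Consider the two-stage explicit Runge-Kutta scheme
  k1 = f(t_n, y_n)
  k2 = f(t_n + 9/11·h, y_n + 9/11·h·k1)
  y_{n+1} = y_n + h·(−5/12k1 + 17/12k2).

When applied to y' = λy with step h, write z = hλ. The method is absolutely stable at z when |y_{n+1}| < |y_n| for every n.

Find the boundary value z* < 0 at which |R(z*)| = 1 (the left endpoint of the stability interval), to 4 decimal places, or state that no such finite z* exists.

left endpoint -0.8627.

Test eqn y'=λy, z=hλ:
  k1=λy_n ⇒ h·k1=z·y_n;  k2=λ(1+9/11z)y_n ⇒ h·k2=z(1+9/11z)y_n
  y_{n+1}/y_n = 1 − 5/12z + 17/12z(1+9/11z) = 1 + z + 51/44z²
  ⇒ R(z) = 1 + z + 51/44z².

Need |R(x)|<1, x<0.
x=-1.47: |R|=2.0347
R=1: x+51/44x²=0 ⇒ x=−44/51=-0.8627; min R=1−1/(4·51/44)=0.7843>−1
Confirm numerically:
  x=-0.535: |R|=0.79676 <1
  x=-0.500: |R|=0.78977 <1
  x=-0.456: |R|=0.78502 <1
  x=-1.245: |R|=1.55162 >1
  x=-1.090: |R|=1.28712 >1
  x=-1.029: |R|=1.19829 >1
Stable set (-0.8627, 0).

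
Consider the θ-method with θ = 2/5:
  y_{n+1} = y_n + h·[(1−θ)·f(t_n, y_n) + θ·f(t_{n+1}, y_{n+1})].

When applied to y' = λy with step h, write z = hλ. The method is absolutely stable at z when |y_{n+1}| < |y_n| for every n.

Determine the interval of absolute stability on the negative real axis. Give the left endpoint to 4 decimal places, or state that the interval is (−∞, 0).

(-10.0000, 0).

On y'=λy, z=hλ:
  y_{n+1} = y_n + z·[3/5·y_n + 2/5·y_{n+1}] ⇒ (1 − 2/5z)y_{n+1} = (1 + 3/5z)y_n
  Hence R(z) = (1 + 3/5z)/(1 − 2/5z).

Find x<0 with |R(x)|<1.
x=-1.51: |R|=0.0586
R=−1: 1+3/5x = −1+2/5x ⇒ -1/5x=2 ⇒ x=2/(-1/5)=-10.0000
Confirm numerically:
  x=-9.726: |R|=0.98879 <1
  x=-7.541: |R|=0.87755 <1
  x=-6.087: |R|=0.77216 <1
  x=-4.907: |R|=0.65620 <1
  x=-10.481: |R|=1.01853 >1
  x=-10.364: |R|=1.01415 >1
  x=-10.319: |R|=1.01244 >1
Interval (-10.0000, 0).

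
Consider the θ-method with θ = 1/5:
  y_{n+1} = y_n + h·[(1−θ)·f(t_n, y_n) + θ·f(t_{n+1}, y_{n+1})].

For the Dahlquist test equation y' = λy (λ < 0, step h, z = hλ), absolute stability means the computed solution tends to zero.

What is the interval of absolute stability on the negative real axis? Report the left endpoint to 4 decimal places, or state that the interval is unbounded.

z∈(-3.3333,0).

With y'=λy (z=hλ):
  y_{n+1} = y_n + z·[4/5·y_n + 1/5·y_{n+1}] ⇒ (1 − 1/5z)y_{n+1} = (1 + 4/5z)y_n
  so R(z) = (1 + 4/5z)/(1 − 1/5z).

Find x<0 with |R(x)|<1.
x=-0.82: |R|=0.2955
R=−1: 1+4/5x = −1+1/5x ⇒ -3/5x=2 ⇒ x=2/(-3/5)=-3.3333
Confirm numerically:
  x=-3.119: |R|=0.92080 <1
  x=-1.867: |R|=0.35940 <1
  x=-1.817: |R|=0.33270 <1
  x=-1.766: |R|=0.30505 <1
  x=-3.829: |R|=1.16842 >1
  x=-3.801: |R|=1.15941 >1
Interval (-3.3333, 0).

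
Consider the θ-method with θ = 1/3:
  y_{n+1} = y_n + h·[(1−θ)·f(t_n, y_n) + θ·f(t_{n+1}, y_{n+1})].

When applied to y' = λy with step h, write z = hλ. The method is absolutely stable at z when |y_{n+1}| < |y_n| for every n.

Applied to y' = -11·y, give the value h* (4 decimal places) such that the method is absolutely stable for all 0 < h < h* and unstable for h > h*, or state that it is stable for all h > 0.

(-6.0000,0); λ=-11 ⇒ h* = (6)/11 = 0.5455.

On y'=λy, z=hλ:
  y_{n+1} = y_n + z·[2/3·y_n + 1/3·y_{n+1}] ⇒ (1 − 1/3z)y_{n+1} = (1 + 2/3z)y_n
  ⇒ R(z) = (1 + 2/3z)/(1 − 1/3z).

Boundary: |R(x)|=1, x<0.
x=-1.54: |R|=0.0176
R=−1: 1+2/3x = −1+1/3x ⇒ -1/3x=2 ⇒ x=2/(-1/3)=-6.0000
Confirm numerically:
  x=-5.157: |R|=0.89665 <1
  x=-3.082: |R|=0.52022 <1
  x=-2.503: |R|=0.36453 <1
  x=-6.413: |R|=1.04388 >1
  x=-6.115: |R|=1.01262 >1
Stable set (-6.0000, 0).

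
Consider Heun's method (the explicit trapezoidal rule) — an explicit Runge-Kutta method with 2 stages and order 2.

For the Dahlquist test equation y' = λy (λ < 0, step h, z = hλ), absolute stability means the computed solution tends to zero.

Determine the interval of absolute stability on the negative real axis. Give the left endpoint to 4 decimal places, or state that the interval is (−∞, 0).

On y'=λy, z=hλ:
  order 2, 2-stage ⇒ R(z)=1+z+z^2/2
  (e.g. R(-0.64)=0.56480, |R|=0.56480)

Boundary: |R(x)|=1, x<0.
x=-0.64: |R|=0.5648
|R(-2.15)|=1.1612 |R(-1.72)|=0.7592 |R(-1.68)|=0.7312
Bisect:
  x_lo=-2.7319 |R|=1.9997  x_hi=-0.2146 |R|=0.8084
  mid=-1.47325 |R|=0.61198 →hi
  mid=-2.10257 |R|=1.10783 →lo
  mid=-1.78791 |R|=0.81040 →hi
  mid=-1.94524 |R|=0.94674 →hi
  mid=-2.02390 |R|=1.02419 →lo
  mid=-1.98457 |R|=0.98469 →hi
  mid=-2.00424 |R|=1.00425 →lo
  mid=-1.99440 |R|=0.99442 →hi
  mid=-1.99932 |R|=0.99932 →hi
  mid=-2.00178 |R|=1.00178 →lo
  ...
  [-2.00009,-1.99994] ⇒ x*=-2.0000
Interval (-2.0000, 0).

(-2.0000, 0).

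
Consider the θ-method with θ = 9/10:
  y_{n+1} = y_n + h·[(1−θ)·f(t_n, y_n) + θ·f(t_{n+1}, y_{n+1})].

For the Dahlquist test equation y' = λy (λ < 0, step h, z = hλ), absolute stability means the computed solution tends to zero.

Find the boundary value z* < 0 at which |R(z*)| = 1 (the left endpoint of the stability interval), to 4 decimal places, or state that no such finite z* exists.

(−∞, 0) — no finite endpoint.

Set f=λy, z=hλ:
  y_{n+1} = y_n + z·[1/10·y_n + 9/10·y_{n+1}] ⇒ (1 − 9/10z)y_{n+1} = (1 + 1/10z)y_n
  R(z) = (1 + 1/10z)/(1 − 9/10z).

Boundary: |R(x)|=1, x<0.
x=-0.57: |R|=0.6233
x=-2: |R|=0.2857
x=-10: |R|=0.0000
x=-100: |R|=0.0989
θ=9/10≥1/2 ⇒ |1+1/10x|<|1−9/10x| ∀x<0 ⇒ stable on all of ℝ⁻.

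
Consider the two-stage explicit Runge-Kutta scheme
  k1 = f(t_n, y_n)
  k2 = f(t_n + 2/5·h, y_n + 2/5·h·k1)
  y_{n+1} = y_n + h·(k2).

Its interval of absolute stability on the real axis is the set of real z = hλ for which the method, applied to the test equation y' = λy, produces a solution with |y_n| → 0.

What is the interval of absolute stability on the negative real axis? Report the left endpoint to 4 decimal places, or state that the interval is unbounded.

With y'=λy (z=hλ):
  k1=λy_n ⇒ h·k1=z·y_n;  k2=λ(1+2/5z)y_n ⇒ h·k2=z(1+2/5z)y_n
  y_{n+1}/y_n = 1 + z(1+2/5z) = 1 + z + 2/5z²
  Hence R(z) = 1 + z + 2/5z².

Boundary: |R(x)|=1, x<0.
x=-1.06: |R|=0.3894
R=1: x+2/5x²=0 ⇒ x=−5/2=-2.5000; min R=1−1/(4·2/5)=0.3750>−1
Confirm numerically:
  x=-2.074: |R|=0.64659 <1
  x=-2.051: |R|=0.63164 <1
  x=-1.841: |R|=0.51471 <1
  x=-1.615: |R|=0.42829 <1
  x=-2.813: |R|=1.35219 >1
  x=-2.741: |R|=1.26423 >1
So |R|<1 on (-2.5000, 0).

z∈(-2.5000,0).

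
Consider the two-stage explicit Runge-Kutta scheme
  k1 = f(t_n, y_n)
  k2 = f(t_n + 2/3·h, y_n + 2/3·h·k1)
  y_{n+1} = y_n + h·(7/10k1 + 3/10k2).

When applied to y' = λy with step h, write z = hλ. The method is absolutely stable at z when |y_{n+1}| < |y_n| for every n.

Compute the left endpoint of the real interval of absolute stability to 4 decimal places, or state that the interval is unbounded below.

left endpoint -5.0000.

On y'=λy, z=hλ:
  k1=λy_n ⇒ h·k1=z·y_n;  k2=λ(1+2/3z)y_n ⇒ h·k2=z(1+2/3z)y_n
  y_{n+1}/y_n = 1 + 7/10z + 3/10z(1+2/3z) = 1 + z + 1/5z²
  ⇒ R(z) = 1 + z + 1/5z².

Need |R(x)|<1, x<0.
x=-1.1: |R|=0.1420
R=1: x+1/5x²=0 ⇒ x=−5=-5.0000; min R=1−1/(4·1/5)=-0.2500>−1
Confirm numerically:
  x=-4.780: |R|=0.78968 <1
  x=-3.425: |R|=0.07887 <1
  x=-3.156: |R|=0.16393 <1
  x=-2.413: |R|=0.24849 <1
  x=-5.203: |R|=1.21124 >1
  x=-5.178: |R|=1.18434 >1
  x=-5.106: |R|=1.10825 >1
Interval (-5.0000, 0).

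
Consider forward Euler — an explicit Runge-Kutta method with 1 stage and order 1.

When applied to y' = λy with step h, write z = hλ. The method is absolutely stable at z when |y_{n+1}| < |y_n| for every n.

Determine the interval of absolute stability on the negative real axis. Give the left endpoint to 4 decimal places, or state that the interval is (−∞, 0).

With y'=λy (z=hλ):
  order 1, 1-stage ⇒ R(z)=1+z
  (e.g. R(-1.73)=-0.73000, |R|=0.73000)

Solve |R(x)|<1 on ℝ⁻.
x=-1.73: |R|=0.7300
|R(-1.44)|=0.4400 |R(-1.37)|=0.3700 |R(-1.01)|=0.0100
Bisect:
  x_lo=-2.4136 |R|=1.4136  x_hi=-0.0710 |R|=0.9290
  mid=-1.24233 |R|=0.24233 →hi
  mid=-1.82798 |R|=0.82798 →hi
  mid=-2.12080 |R|=1.12080 →lo
  mid=-1.97439 |R|=0.97439 →hi
  mid=-2.04759 |R|=1.04759 →lo
  mid=-2.01099 |R|=1.01099 →lo
  mid=-1.99269 |R|=0.99269 →hi
  ...
  [-2.00012,-1.99998] ⇒ x*=-2.0000
So |R|<1 on (-2.0000, 0).

z∈(-2.0000,0).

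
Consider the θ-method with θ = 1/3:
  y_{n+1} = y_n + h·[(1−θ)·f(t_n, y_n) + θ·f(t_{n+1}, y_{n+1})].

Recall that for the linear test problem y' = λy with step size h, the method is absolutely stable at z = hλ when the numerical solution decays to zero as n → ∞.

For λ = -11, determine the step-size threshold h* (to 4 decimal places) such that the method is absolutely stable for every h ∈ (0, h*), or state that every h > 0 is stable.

Set f=λy, z=hλ:
  y_{n+1} = y_n + z·[2/3·y_n + 1/3·y_{n+1}] ⇒ (1 − 1/3z)y_{n+1} = (1 + 2/3z)y_n
  ⇒ R(z) = (1 + 2/3z)/(1 − 1/3z).

Boundary: |R(x)|=1, x<0.
x=-1.49: |R|=0.0045
R=−1: 1+2/3x = −1+1/3x ⇒ -1/3x=2 ⇒ x=2/(-1/3)=-6.0000
Confirm numerically:
  x=-5.789: |R|=0.97599 <1
  x=-5.695: |R|=0.96492 <1
  x=-5.677: |R|=0.96278 <1
  x=-2.483: |R|=0.35856 <1
  x=-6.372: |R|=1.03969 >1
  x=-6.078: |R|=1.00859 >1
Interval (-6.0000, 0).

(-6.0000,0); λ=-11 ⇒ h* = (6)/11 = 0.5455.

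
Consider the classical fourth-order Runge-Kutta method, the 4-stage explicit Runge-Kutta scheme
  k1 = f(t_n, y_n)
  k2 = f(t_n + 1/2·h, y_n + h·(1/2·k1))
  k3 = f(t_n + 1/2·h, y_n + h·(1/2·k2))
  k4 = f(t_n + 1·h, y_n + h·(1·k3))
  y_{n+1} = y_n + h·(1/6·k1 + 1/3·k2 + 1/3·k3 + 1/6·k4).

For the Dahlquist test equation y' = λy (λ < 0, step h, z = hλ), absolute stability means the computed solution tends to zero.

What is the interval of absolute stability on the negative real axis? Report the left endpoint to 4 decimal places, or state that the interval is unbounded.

(-2.7853, 0).

Set f=λy, z=hλ:
  order 4, 4-stage ⇒ R(z)=1+z+z^2/2+z^3/6+z^4/24
  (e.g. R(-1.07)=0.35289, |R|=0.35289)

Need |R(x)|<1, x<0.
x=-1.07: |R|=0.3529
|R(-2.28)|=0.4698 |R(-1.14)|=0.3332 |R(-0.93)|=0.3996
Bisect:
  x_lo=-3.3920 |R|=2.3722  x_hi=-0.3200 |R|=0.7262
  mid=-1.85601 |R|=0.29522 →hi
  mid=-2.62401 |R|=0.78285 →hi
  mid=-3.00801 |R|=1.39111 →lo
  mid=-2.81601 |R|=1.04731 →lo
  mid=-2.72001 |R|=0.90596 →hi
  mid=-2.76801 |R|=0.97426 →hi
  mid=-2.79201 |R|=1.01018 →lo
  mid=-2.78001 |R|=0.99207 →hi
  ...
  [-2.78545,-2.78526] ⇒ x*=-2.7853
Stable set (-2.7853, 0).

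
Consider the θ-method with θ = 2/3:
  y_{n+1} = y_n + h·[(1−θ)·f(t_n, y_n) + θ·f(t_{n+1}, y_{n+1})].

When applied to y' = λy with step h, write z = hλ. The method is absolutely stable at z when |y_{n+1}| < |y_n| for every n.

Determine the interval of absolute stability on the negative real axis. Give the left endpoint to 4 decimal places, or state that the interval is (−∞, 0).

Set f=λy, z=hλ:
  y_{n+1} = y_n + z·[1/3·y_n + 2/3·y_{n+1}] ⇒ (1 − 2/3z)y_{n+1} = (1 + 1/3z)y_n
  so R(z) = (1 + 1/3z)/(1 − 2/3z).

Find x<0 with |R(x)|<1.
x=-0.85: |R|=0.4574
x=-2: |R|=0.1429
x=-10: |R|=0.3043
x=-100: |R|=0.4778
θ=2/3≥1/2 ⇒ |1+1/3x|<|1−2/3x| ∀x<0 ⇒ unbounded interval.

interval (−∞, 0).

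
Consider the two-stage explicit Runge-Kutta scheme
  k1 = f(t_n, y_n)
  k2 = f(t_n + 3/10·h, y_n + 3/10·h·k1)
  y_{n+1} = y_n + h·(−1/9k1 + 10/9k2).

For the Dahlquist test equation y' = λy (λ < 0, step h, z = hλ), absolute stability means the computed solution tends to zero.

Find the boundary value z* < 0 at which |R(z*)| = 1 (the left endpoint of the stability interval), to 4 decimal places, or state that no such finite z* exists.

z* = -3.0000.

Test eqn y'=λy, z=hλ:
  k1=λy_n ⇒ h·k1=z·y_n;  k2=λ(1+3/10z)y_n ⇒ h·k2=z(1+3/10z)y_n
  y_{n+1}/y_n = 1 − 1/9z + 10/9z(1+3/10z) = 1 + z + 1/3z²
  ⇒ R(z) = 1 + z + 1/3z².

Find x<0 with |R(x)|<1.
x=-1.44: |R|=0.2512
R=1: x+1/3x²=0 ⇒ x=−3=-3.0000; min R=1−1/(4·1/3)=0.2500>−1
Confirm numerically:
  x=-2.659: |R|=0.69776 <1
  x=-2.509: |R|=0.58936 <1
  x=-1.317: |R|=0.26116 <1
  x=-1.268: |R|=0.26794 <1
  x=-3.584: |R|=1.69769 >1
  x=-3.403: |R|=1.45714 >1
Stable set (-3.0000, 0).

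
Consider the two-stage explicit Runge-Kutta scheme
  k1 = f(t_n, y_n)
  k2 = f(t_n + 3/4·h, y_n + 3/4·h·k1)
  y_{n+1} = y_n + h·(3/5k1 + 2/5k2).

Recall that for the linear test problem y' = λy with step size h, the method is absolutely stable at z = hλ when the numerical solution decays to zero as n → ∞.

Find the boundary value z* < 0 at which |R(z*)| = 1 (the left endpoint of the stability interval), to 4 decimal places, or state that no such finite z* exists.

Test eqn y'=λy, z=hλ:
  k1=λy_n ⇒ h·k1=z·y_n;  k2=λ(1+3/4z)y_n ⇒ h·k2=z(1+3/4z)y_n
  y_{n+1}/y_n = 1 + 3/5z + 2/5z(1+3/4z) = 1 + z + 3/10z²
  ⇒ R(z) = 1 + z + 3/10z².

Find x<0 with |R(x)|<1.
x=-1.41: |R|=0.1864
R=1: x+3/10x²=0 ⇒ x=−10/3=-3.3333; min R=1−1/(4·3/10)=0.1667>−1
Confirm numerically:
  x=-2.881: |R|=0.60905 <1
  x=-2.642: |R|=0.45205 <1
  x=-2.116: |R|=0.22724 <1
  x=-3.848: |R|=1.59413 >1
  x=-3.501: |R|=1.17610 >1
Interval (-3.3333, 0).

left endpoint -3.3333.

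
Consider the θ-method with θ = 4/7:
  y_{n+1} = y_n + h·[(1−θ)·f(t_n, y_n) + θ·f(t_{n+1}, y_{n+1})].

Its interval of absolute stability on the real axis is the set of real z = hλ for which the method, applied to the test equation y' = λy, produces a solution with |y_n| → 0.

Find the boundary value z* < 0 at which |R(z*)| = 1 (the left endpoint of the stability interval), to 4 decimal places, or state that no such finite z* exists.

With y'=λy (z=hλ):
  y_{n+1} = y_n + z·[3/7·y_n + 4/7·y_{n+1}] ⇒ (1 − 4/7z)y_{n+1} = (1 + 3/7z)y_n
  so R(z) = (1 + 3/7z)/(1 − 4/7z).

Solve |R(x)|<1 on ℝ⁻.
x=-0.56: |R|=0.5758
x=-2: |R|=0.0667
x=-10: |R|=0.4894
x=-100: |R|=0.7199
θ=4/7≥1/2 ⇒ |1+3/7x|<|1−4/7x| ∀x<0 ⇒ unbounded interval.

(−∞, 0) — no finite endpoint.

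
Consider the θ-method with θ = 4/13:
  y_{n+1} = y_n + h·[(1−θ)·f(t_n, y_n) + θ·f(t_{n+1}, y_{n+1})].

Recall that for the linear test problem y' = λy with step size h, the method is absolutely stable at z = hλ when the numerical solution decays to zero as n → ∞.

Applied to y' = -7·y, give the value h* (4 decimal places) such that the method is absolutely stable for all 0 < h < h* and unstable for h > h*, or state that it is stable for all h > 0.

(-5.2000,0); λ=-7 ⇒ h* = (26/5)/7 = 0.7429.

Set f=λy, z=hλ:
  y_{n+1} = y_n + z·[9/13·y_n + 4/13·y_{n+1}] ⇒ (1 − 4/13z)y_{n+1} = (1 + 9/13z)y_n
  ⇒ R(z) = (1 + 9/13z)/(1 − 4/13z).

Need |R(x)|<1, x<0.
x=-1.02: |R|=0.2237
R=−1: 1+9/13x = −1+4/13x ⇒ -5/13x=2 ⇒ x=2/(-5/13)=-5.2000
Confirm numerically:
  x=-4.262: |R|=0.84392 <1
  x=-3.939: |R|=0.78074 <1
  x=-2.654: |R|=0.46096 <1
  x=-5.713: |R|=1.07154 >1
  x=-5.455: |R|=1.03662 >1
Stable set (-5.2000, 0).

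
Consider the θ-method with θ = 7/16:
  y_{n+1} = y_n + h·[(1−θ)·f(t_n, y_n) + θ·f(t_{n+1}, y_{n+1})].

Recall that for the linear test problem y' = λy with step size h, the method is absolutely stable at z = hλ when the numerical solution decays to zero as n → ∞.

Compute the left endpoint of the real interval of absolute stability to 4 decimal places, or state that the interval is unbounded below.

Set f=λy, z=hλ:
  y_{n+1} = y_n + z·[9/16·y_n + 7/16·y_{n+1}] ⇒ (1 − 7/16z)y_{n+1} = (1 + 9/16z)y_n
  so R(z) = (1 + 9/16z)/(1 − 7/16z).

Find x<0 with |R(x)|<1.
x=-1.75: |R|=0.0088
R=−1: 1+9/16x = −1+7/16x ⇒ -1/8x=2 ⇒ x=2/(-1/8)=-16.0000
Confirm numerically:
  x=-13.824: |R|=0.96141 <1
  x=-6.741: |R|=0.70693 <1
  x=-6.738: |R|=0.70674 <1
  x=-16.322: |R|=1.00494 >1
  x=-16.043: |R|=1.00067 >1
Stable set (-16.0000, 0).

left endpoint -16.0000.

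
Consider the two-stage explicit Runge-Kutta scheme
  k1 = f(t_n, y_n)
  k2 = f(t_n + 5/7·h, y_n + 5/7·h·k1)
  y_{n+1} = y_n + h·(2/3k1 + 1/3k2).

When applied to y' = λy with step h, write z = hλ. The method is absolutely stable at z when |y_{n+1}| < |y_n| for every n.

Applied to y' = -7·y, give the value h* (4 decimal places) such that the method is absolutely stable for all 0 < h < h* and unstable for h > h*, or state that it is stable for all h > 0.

With y'=λy (z=hλ):
  k1=λy_n ⇒ h·k1=z·y_n;  k2=λ(1+5/7z)y_n ⇒ h·k2=z(1+5/7z)y_n
  y_{n+1}/y_n = 1 + 2/3z + 1/3z(1+5/7z) = 1 + z + 5/21z²
  Hence R(z) = 1 + z + 5/21z².

Find x<0 with |R(x)|<1.
x=-1.78: |R|=0.0256
R=1: x+5/21x²=0 ⇒ x=−21/5=-4.2000; min R=1−1/(4·5/21)=-0.0500>−1
Confirm numerically:
  x=-3.412: |R|=0.35984 <1
  x=-3.223: |R|=0.25027 <1
  x=-1.923: |R|=0.04254 <1
  x=-4.668: |R|=1.52015 >1
  x=-4.559: |R|=1.38969 >1
Stable set (-4.2000, 0).

(-4.2000,0); λ=-7 ⇒ h* = (21/5)/7 = 0.6000.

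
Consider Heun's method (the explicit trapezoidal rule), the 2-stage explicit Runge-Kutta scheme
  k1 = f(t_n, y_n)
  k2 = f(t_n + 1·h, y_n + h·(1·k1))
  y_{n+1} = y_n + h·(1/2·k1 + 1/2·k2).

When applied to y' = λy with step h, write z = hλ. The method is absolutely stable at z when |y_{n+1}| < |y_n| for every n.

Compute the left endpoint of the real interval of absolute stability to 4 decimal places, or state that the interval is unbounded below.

left endpoint -2.0000.

Test eqn y'=λy, z=hλ:
  order 2, 2-stage ⇒ R(z)=1+z+z^2/2
  (e.g. R(-0.75)=0.53125, |R|=0.53125)

Find x<0 with |R(x)|<1.
x=-0.75: |R|=0.5312
|R(-1.78)|=0.8042 |R(-1.69)|=0.7380 |R(-1.52)|=0.6352
Bisect:
  x_lo=-2.8103 |R|=2.1386  x_hi=-0.2481 |R|=0.7827
  mid=-1.52919 |R|=0.64002 →hi
  mid=-2.16975 |R|=1.18415 →lo
  mid=-1.84947 |R|=0.86080 →hi
  mid=-2.00961 |R|=1.00965 →lo
  mid=-1.92954 |R|=0.93202 →hi
  mid=-1.96957 |R|=0.97004 →hi
  mid=-1.98959 |R|=0.98964 →hi
  mid=-1.99960 |R|=0.99960 →hi
  mid=-2.00460 |R|=1.00461 →lo
  mid=-2.00210 |R|=1.00210 →lo
  ...
  [-2.00007,-1.99991] ⇒ x*=-2.0000
So |R|<1 on (-2.0000, 0).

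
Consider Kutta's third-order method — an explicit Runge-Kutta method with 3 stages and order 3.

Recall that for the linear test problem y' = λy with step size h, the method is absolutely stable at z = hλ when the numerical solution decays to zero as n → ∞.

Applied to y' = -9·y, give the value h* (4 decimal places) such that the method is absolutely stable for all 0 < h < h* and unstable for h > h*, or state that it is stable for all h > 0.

(-2.5127,0); λ=-9 ⇒ h* = 0.2792.

With y'=λy (z=hλ):
  order 3, 3-stage ⇒ R(z)=1+z+z^2/2+z^3/6
  (e.g. R(-0.35)=0.70410, |R|=0.70410)

Need |R(x)|<1, x<0.
x=-0.35: |R|=0.7041
|R(-2.41)|=0.8389 |R(-1.52)|=0.0499 |R(-1.27)|=0.1951
Bisect:
  x_lo=-2.8302 |R|=1.6034  x_hi=-0.3252 |R|=0.7219
  mid=-1.57768 |R|=0.01237 →hi
  mid=-2.20391 |R|=0.55945 →hi
  mid=-2.51703 |R|=1.00706 →lo
  mid=-2.36047 |R|=0.76658 →hi
  mid=-2.43875 |R|=0.88242 →hi
  mid=-2.47789 |R|=0.94361 →hi
  mid=-2.49746 |R|=0.97505 →hi
  ...
  [-2.51275,-2.51260] ⇒ x*=-2.5127
Interval (-2.5127, 0).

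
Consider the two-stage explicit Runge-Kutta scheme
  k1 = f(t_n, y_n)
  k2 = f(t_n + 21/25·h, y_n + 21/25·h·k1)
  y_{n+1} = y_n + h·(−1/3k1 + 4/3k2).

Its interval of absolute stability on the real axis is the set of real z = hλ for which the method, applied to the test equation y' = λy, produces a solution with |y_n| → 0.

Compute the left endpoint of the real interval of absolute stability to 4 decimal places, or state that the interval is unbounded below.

With y'=λy (z=hλ):
  k1=λy_n ⇒ h·k1=z·y_n;  k2=λ(1+21/25z)y_n ⇒ h·k2=z(1+21/25z)y_n
  y_{n+1}/y_n = 1 − 1/3z + 4/3z(1+21/25z) = 1 + z + 28/25z²
  Hence R(z) = 1 + z + 28/25z².

Solve |R(x)|<1 on ℝ⁻.
x=-1.49: |R|=1.9965
R=1: x+28/25x²=0 ⇒ x=−25/28=-0.8929; min R=1−1/(4·28/25)=0.7768>−1
Confirm numerically:
  x=-0.842: |R|=0.95204 <1
  x=-0.700: |R|=0.84880 <1
  x=-0.682: |R|=0.83894 <1
  x=-0.415: |R|=0.77789 <1
  x=-1.305: |R|=1.60239 >1
  x=-1.144: |R|=1.32178 >1
  x=-0.920: |R|=1.02797 >1
Interval (-0.8929, 0).

z* = -0.8929.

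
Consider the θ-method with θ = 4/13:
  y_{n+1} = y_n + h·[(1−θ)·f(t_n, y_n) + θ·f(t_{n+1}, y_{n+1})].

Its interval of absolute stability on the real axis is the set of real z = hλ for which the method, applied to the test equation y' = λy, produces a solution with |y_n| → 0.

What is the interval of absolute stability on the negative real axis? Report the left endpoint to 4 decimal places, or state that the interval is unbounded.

Set f=λy, z=hλ:
  y_{n+1} = y_n + z·[9/13·y_n + 4/13·y_{n+1}] ⇒ (1 − 4/13z)y_{n+1} = (1 + 9/13z)y_n
  so R(z) = (1 + 9/13z)/(1 − 4/13z).

Find x<0 with |R(x)|<1.
x=-1.14: |R|=0.1560
R=−1: 1+9/13x = −1+4/13x ⇒ -5/13x=2 ⇒ x=2/(-5/13)=-5.2000
Confirm numerically:
  x=-4.785: |R|=0.93544 <1
  x=-4.554: |R|=0.89653 <1
  x=-3.693: |R|=0.72868 <1
  x=-2.348: |R|=0.36317 <1
  x=-5.468: |R|=1.03843 >1
  x=-5.458: |R|=1.03703 >1
  x=-5.442: |R|=1.03480 >1
So |R|<1 on (-5.2000, 0).

z∈(-5.2000,0).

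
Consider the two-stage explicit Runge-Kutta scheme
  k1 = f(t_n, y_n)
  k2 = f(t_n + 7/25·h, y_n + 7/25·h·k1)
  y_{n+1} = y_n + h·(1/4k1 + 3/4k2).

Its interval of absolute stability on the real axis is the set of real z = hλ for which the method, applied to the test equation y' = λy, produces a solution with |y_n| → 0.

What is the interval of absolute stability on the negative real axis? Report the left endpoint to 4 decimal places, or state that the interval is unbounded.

(-4.7619, 0).

Set f=λy, z=hλ:
  k1=λy_n ⇒ h·k1=z·y_n;  k2=λ(1+7/25z)y_n ⇒ h·k2=z(1+7/25z)y_n
  y_{n+1}/y_n = 1 + 1/4z + 3/4z(1+7/25z) = 1 + z + 21/100z²
  so R(z) = 1 + z + 21/100z².

Need |R(x)|<1, x<0.
x=-0.37: |R|=0.6587
R=1: x+21/100x²=0 ⇒ x=−100/21=-4.7619; min R=1−1/(4·21/100)=-0.1905>−1
Confirm numerically:
  x=-3.262: |R|=0.02746 <1
  x=-2.164: |R|=0.18059 <1
  x=-2.004: |R|=0.16064 <1
  x=-5.012: |R|=1.26323 >1
  x=-4.856: |R|=1.09595 >1
  x=-4.834: |R|=1.07319 >1
So |R|<1 on (-4.7619, 0).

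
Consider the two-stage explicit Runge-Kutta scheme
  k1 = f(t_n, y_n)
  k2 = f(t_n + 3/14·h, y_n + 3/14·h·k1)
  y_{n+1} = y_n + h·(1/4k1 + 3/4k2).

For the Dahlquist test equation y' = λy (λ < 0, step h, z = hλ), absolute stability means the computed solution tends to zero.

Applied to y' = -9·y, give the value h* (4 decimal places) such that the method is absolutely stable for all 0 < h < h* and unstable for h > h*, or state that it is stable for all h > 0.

With y'=λy (z=hλ):
  k1=λy_n ⇒ h·k1=z·y_n;  k2=λ(1+3/14z)y_n ⇒ h·k2=z(1+3/14z)y_n
  y_{n+1}/y_n = 1 + 1/4z + 3/4z(1+3/14z) = 1 + z + 9/56z²
  Hence R(z) = 1 + z + 9/56z².

Find x<0 with |R(x)|<1.
x=-1.75: |R|=0.2578
R=1: x+9/56x²=0 ⇒ x=−56/9=-6.2222; min R=1−1/(4·9/56)=-0.5556>−1
Confirm numerically:
  x=-4.290: |R|=0.33220 <1
  x=-3.833: |R|=0.47180 <1
  x=-3.279: |R|=0.55103 <1
  x=-6.696: |R|=1.50985 >1
  x=-6.396: |R|=1.17863 >1
So |R|<1 on (-6.2222, 0).

(-6.2222,0); λ=-9 ⇒ h* = (56/9)/9 = 0.6914.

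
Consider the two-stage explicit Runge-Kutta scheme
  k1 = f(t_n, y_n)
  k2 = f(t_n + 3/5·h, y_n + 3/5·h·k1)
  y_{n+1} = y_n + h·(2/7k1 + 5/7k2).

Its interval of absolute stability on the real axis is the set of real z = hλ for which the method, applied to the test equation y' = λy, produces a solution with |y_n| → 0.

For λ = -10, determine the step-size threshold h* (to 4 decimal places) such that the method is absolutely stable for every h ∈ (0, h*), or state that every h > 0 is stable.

Set f=λy, z=hλ:
  k1=λy_n ⇒ h·k1=z·y_n;  k2=λ(1+3/5z)y_n ⇒ h·k2=z(1+3/5z)y_n
  y_{n+1}/y_n = 1 + 2/7z + 5/7z(1+3/5z) = 1 + z + 3/7z²
  so R(z) = 1 + z + 3/7z².

Solve |R(x)|<1 on ℝ⁻.
x=-1.71: |R|=0.5432
R=1: x+3/7x²=0 ⇒ x=−7/3=-2.3333; min R=1−1/(4·3/7)=0.4167>−1
Confirm numerically:
  x=-1.391: |R|=0.43823 <1
  x=-1.261: |R|=0.42048 <1
  x=-1.061: |R|=0.42145 <1
  x=-2.778: |R|=1.52941 >1
  x=-2.725: |R|=1.45741 >1
  x=-2.384: |R|=1.05177 >1
So |R|<1 on (-2.3333, 0).

(-2.3333,0); λ=-10 ⇒ h* = (7/3)/10 = 0.2333.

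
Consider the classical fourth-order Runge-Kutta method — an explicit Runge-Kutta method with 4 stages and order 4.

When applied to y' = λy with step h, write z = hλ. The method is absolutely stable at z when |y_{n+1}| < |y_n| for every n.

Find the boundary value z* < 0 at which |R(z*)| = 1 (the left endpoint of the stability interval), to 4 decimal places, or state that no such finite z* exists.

Test eqn y'=λy, z=hλ:
  order 4, 4-stage ⇒ R(z)=1+z+z^2/2+z^3/6+z^4/24
  (e.g. R(-1.79)=0.28392, |R|=0.28392)

Need |R(x)|<1, x<0.
x=-1.79: |R|=0.2839
|R(-2.85)|=1.1020 |R(-2.57)|=0.7210 |R(-1.21)|=0.3161
Bisect:
  x_lo=-3.2612 |R|=1.9887  x_hi=-0.1309 |R|=0.8773
  mid=-1.69603 |R|=0.27388 →hi
  mid=-2.47860 |R|=0.62785 →hi
  mid=-2.86988 |R|=1.13520 →lo
  mid=-2.67424 |R|=0.84508 →hi
  mid=-2.77206 |R|=0.98023 →hi
  mid=-2.82097 |R|=1.05514 →lo
  mid=-2.79652 |R|=1.01705 →lo
  mid=-2.78429 |R|=0.99849 →hi
  ...
  [-2.78543,-2.78524] ⇒ x*=-2.7853
Stable set (-2.7853, 0).

z* = -2.7853.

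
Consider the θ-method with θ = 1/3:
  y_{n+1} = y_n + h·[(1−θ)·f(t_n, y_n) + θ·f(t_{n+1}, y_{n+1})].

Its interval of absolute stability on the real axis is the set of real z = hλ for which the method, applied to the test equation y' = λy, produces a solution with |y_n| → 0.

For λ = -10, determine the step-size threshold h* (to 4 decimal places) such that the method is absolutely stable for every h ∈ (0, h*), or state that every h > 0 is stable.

(-6.0000,0); λ=-10 ⇒ h* = (6)/10 = 0.6000.

With y'=λy (z=hλ):
  y_{n+1} = y_n + z·[2/3·y_n + 1/3·y_{n+1}] ⇒ (1 − 1/3z)y_{n+1} = (1 + 2/3z)y_n
  Hence R(z) = (1 + 2/3z)/(1 − 1/3z).

Boundary: |R(x)|=1, x<0.
x=-1.11: |R|=0.1898
R=−1: 1+2/3x = −1+1/3x ⇒ -1/3x=2 ⇒ x=2/(-1/3)=-6.0000
Confirm numerically:
  x=-5.055: |R|=0.88268 <1
  x=-4.378: |R|=0.78016 <1
  x=-4.056: |R|=0.72449 <1
  x=-2.681: |R|=0.41577 <1
  x=-6.407: |R|=1.04327 >1
  x=-6.274: |R|=1.02954 >1
Interval (-6.0000, 0).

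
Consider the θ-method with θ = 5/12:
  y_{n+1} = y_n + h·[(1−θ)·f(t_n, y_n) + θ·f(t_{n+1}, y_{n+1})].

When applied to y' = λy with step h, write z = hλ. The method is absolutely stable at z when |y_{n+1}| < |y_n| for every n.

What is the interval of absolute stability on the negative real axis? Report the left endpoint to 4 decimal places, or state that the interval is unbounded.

z∈(-12.0000,0).

With y'=λy (z=hλ):
  y_{n+1} = y_n + z·[7/12·y_n + 5/12·y_{n+1}] ⇒ (1 − 5/12z)y_{n+1} = (1 + 7/12z)y_n
  ⇒ R(z) = (1 + 7/12z)/(1 − 5/12z).

Find x<0 with |R(x)|<1.
x=-0.41: |R|=0.6498
R=−1: 1+7/12x = −1+5/12x ⇒ -1/6x=2 ⇒ x=2/(-1/6)=-12.0000
Confirm numerically:
  x=-10.314: |R|=0.94696 <1
  x=-8.869: |R|=0.88886 <1
  x=-7.530: |R|=0.81994 <1
  x=-5.221: |R|=0.64419 <1
  x=-12.211: |R|=1.00578 >1
  x=-12.182: |R|=1.00499 >1
  x=-12.035: |R|=1.00097 >1
Stable set (-12.0000, 0).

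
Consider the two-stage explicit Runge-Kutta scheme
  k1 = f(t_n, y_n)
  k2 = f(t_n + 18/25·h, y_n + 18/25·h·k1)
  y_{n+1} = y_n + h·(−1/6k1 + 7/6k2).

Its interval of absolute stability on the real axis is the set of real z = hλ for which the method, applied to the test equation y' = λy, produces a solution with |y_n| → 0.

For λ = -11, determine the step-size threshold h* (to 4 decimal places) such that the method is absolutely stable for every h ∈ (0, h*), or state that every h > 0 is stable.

(-1.1905,0); λ=-11 ⇒ h* = (25/21)/11 = 0.1082.

Set f=λy, z=hλ:
  k1=λy_n ⇒ h·k1=z·y_n;  k2=λ(1+18/25z)y_n ⇒ h·k2=z(1+18/25z)y_n
  y_{n+1}/y_n = 1 − 1/6z + 7/6z(1+18/25z) = 1 + z + 21/25z²
  so R(z) = 1 + z + 21/25z².

Solve |R(x)|<1 on ℝ⁻.
x=-0.57: |R|=0.7029
R=1: x+21/25x²=0 ⇒ x=−25/21=-1.1905; min R=1−1/(4·21/25)=0.7024>−1
Confirm numerically:
  x=-0.992: |R|=0.83461 <1
  x=-0.929: |R|=0.79595 <1
  x=-0.539: |R|=0.70504 <1
  x=-1.440: |R|=1.30182 >1
  x=-1.211: |R|=1.02088 >1
So |R|<1 on (-1.1905, 0).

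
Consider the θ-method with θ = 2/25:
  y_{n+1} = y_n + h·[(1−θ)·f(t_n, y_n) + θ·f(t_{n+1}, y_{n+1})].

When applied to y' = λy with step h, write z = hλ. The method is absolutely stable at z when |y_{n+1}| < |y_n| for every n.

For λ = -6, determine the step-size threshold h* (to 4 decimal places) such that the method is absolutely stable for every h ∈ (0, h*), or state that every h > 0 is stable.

(-2.3810,0); λ=-6 ⇒ h* = (50/21)/6 = 0.3968.

Test eqn y'=λy, z=hλ:
  y_{n+1} = y_n + z·[23/25·y_n + 2/25·y_{n+1}] ⇒ (1 − 2/25z)y_{n+1} = (1 + 23/25z)y_n
  so R(z) = (1 + 23/25z)/(1 − 2/25z).

Find x<0 with |R(x)|<1.
x=-0.33: |R|=0.6785
R=−1: 1+23/25x = −1+2/25x ⇒ -21/25x=2 ⇒ x=2/(-21/25)=-2.3810
Confirm numerically:
  x=-2.115: |R|=0.80893 <1
  x=-1.576: |R|=0.39955 <1
  x=-1.203: |R|=0.09739 <1
  x=-1.025: |R|=0.05268 <1
  x=-2.930: |R|=1.37362 >1
  x=-2.590: |R|=1.14546 >1
  x=-2.533: |R|=1.10620 >1
Stable set (-2.3810, 0).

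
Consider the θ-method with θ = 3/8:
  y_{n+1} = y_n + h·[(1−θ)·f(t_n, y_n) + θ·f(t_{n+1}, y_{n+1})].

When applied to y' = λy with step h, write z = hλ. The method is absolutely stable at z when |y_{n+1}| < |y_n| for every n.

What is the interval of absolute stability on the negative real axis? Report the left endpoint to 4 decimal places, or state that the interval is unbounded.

Set f=λy, z=hλ:
  y_{n+1} = y_n + z·[5/8·y_n + 3/8·y_{n+1}] ⇒ (1 − 3/8z)y_{n+1} = (1 + 5/8z)y_n
  R(z) = (1 + 5/8z)/(1 − 3/8z).

Boundary: |R(x)|=1, x<0.
x=-0.91: |R|=0.3215
R=−1: 1+5/8x = −1+3/8x ⇒ -1/4x=2 ⇒ x=2/(-1/4)=-8.0000
Confirm numerically:
  x=-7.706: |R|=0.98110 <1
  x=-6.427: |R|=0.88468 <1
  x=-5.670: |R|=0.81367 <1
  x=-5.516: |R|=0.79762 <1
  x=-8.546: |R|=1.03246 >1
  x=-8.154: |R|=1.00949 >1
  x=-8.079: |R|=1.00490 >1
So |R|<1 on (-8.0000, 0).

z∈(-8.0000,0).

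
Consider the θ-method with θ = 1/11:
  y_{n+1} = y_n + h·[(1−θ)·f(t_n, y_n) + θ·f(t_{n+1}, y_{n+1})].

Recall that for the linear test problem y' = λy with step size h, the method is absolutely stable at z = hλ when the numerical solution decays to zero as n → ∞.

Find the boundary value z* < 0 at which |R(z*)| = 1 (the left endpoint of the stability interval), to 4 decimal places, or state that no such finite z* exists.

left endpoint -2.4444.

Set f=λy, z=hλ:
  y_{n+1} = y_n + z·[10/11·y_n + 1/11·y_{n+1}] ⇒ (1 − 1/11z)y_{n+1} = (1 + 10/11z)y_n
  R(z) = (1 + 10/11z)/(1 − 1/11z).

Solve |R(x)|<1 on ℝ⁻.
x=-0.46: |R|=0.5585
R=−1: 1+10/11x = −1+1/11x ⇒ -9/11x=2 ⇒ x=2/(-9/11)=-2.4444
Confirm numerically:
  x=-2.120: |R|=0.77744 <1
  x=-1.513: |R|=0.33006 <1
  x=-1.499: |R|=0.31923 <1
  x=-2.664: |R|=1.14461 >1
  x=-2.575: |R|=1.08656 >1
  x=-2.506: |R|=1.04102 >1
Interval (-2.4444, 0).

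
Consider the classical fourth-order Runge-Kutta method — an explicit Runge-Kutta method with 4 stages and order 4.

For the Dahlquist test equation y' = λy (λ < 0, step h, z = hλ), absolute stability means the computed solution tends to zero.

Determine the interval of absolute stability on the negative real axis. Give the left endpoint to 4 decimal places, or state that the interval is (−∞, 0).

With y'=λy (z=hλ):
  order 4, 4-stage ⇒ R(z)=1+z+z^2/2+z^3/6+z^4/24
  (e.g. R(-1.23)=0.31167, |R|=0.31167)

Solve |R(x)|<1 on ℝ⁻.
x=-1.23: |R|=0.3117
|R(-2.07)|=0.3592 |R(-1.64)|=0.2711 |R(-0.58)|=0.5604
Bisect:
  x_lo=-3.1311 |R|=1.6593  x_hi=-0.2391 |R|=0.7873
  mid=-1.68510 |R|=0.27315 →hi
  mid=-2.40808 |R|=0.56510 →hi
  mid=-2.76957 |R|=0.97655 →hi
  mid=-2.95031 |R|=1.27867 →lo
  mid=-2.85994 |R|=1.11850 →lo
  mid=-2.81475 |R|=1.04533 →lo
  mid=-2.79216 |R|=1.01040 →lo
  mid=-2.78086 |R|=0.99334 →hi
  mid=-2.78651 |R|=1.00184 →lo
  ...
  [-2.78545,-2.78528] ⇒ x*=-2.7853
Stable set (-2.7853, 0).

z∈(-2.7853,0).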